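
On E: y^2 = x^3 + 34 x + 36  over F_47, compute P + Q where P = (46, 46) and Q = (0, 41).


P != Q, so use the chord formula.
s = (y2 - y1) / (x2 - x1) = (42) / (1) mod 47 = 42
x3 = s^2 - x1 - x2 mod 47 = 42^2 - 46 - 0 = 26
y3 = s (x1 - x3) - y1 mod 47 = 42 * (46 - 26) - 46 = 42

P + Q = (26, 42)


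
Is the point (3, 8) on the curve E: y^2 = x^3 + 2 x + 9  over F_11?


Check whether y^2 = x^3 + 2 x + 9 (mod 11) for (x, y) = (3, 8).
LHS: y^2 = 8^2 mod 11 = 9
RHS: x^3 + 2 x + 9 = 3^3 + 2*3 + 9 mod 11 = 9
LHS = RHS

Yes, on the curve


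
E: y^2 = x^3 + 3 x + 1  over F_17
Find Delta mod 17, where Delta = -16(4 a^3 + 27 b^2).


4 a^3 + 27 b^2 = 4*3^3 + 27*1^2 = 108 + 27 = 135
Delta = -16 * (135) = -2160
Delta mod 17 = 16

Delta = 16 (mod 17)


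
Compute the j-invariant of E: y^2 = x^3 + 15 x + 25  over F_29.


Delta = -16(4 a^3 + 27 b^2) mod 29 = 11
-1728 * (4 a)^3 = -1728 * (4*15)^3 mod 29 = 9
j = 9 * 11^(-1) mod 29 = 14

j = 14 (mod 29)


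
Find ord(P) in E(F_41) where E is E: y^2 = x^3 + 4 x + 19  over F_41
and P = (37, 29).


Compute successive multiples of P until we hit O:
  1P = (37, 29)
  2P = (7, 29)
  3P = (38, 12)
  4P = (9, 28)
  5P = (28, 5)
  6P = (15, 16)
  7P = (14, 20)
  8P = (21, 4)
  ... (continuing to 18P)
  18P = O

ord(P) = 18


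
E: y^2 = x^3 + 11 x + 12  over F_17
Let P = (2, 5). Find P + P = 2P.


Doubling: s = (3 x1^2 + a) / (2 y1)
s = (3*2^2 + 11) / (2*5) mod 17 = 4
x3 = s^2 - 2 x1 mod 17 = 4^2 - 2*2 = 12
y3 = s (x1 - x3) - y1 mod 17 = 4 * (2 - 12) - 5 = 6

2P = (12, 6)


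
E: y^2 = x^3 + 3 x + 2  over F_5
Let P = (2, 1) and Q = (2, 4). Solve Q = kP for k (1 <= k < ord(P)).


Enumerate multiples of P until we hit Q = (2, 4):
  1P = (2, 1)
  2P = (1, 4)
  3P = (1, 1)
  4P = (2, 4)
Match found at i = 4.

k = 4


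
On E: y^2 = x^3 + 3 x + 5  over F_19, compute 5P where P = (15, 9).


k = 5 = 101_2 (binary, LSB first: 101)
Double-and-add from P = (15, 9):
  bit 0 = 1: acc = O + (15, 9) = (15, 9)
  bit 1 = 0: acc unchanged = (15, 9)
  bit 2 = 1: acc = (15, 9) + (18, 1) = (10, 3)

5P = (10, 3)


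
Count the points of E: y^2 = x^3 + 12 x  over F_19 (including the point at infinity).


For each x in F_19, count y with y^2 = x^3 + 12 x + 0 mod 19:
  x = 0: RHS = 0, y in [0]  -> 1 point(s)
  x = 3: RHS = 6, y in [5, 14]  -> 2 point(s)
  x = 4: RHS = 17, y in [6, 13]  -> 2 point(s)
  x = 7: RHS = 9, y in [3, 16]  -> 2 point(s)
  x = 8: RHS = 0, y in [0]  -> 1 point(s)
  x = 9: RHS = 1, y in [1, 18]  -> 2 point(s)
  x = 11: RHS = 0, y in [0]  -> 1 point(s)
  x = 13: RHS = 16, y in [4, 15]  -> 2 point(s)
  x = 14: RHS = 5, y in [9, 10]  -> 2 point(s)
  x = 17: RHS = 6, y in [5, 14]  -> 2 point(s)
  x = 18: RHS = 6, y in [5, 14]  -> 2 point(s)
Affine points: 19. Add the point at infinity: total = 20.

#E(F_19) = 20


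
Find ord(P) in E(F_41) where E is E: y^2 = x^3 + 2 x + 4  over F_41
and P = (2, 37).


Compute successive multiples of P until we hit O:
  1P = (2, 37)
  2P = (17, 20)
  3P = (18, 3)
  4P = (30, 2)
  5P = (8, 32)
  6P = (26, 24)
  7P = (36, 19)
  8P = (23, 32)
  ... (continuing to 54P)
  54P = O

ord(P) = 54


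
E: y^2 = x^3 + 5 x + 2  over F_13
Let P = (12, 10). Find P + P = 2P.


Doubling: s = (3 x1^2 + a) / (2 y1)
s = (3*12^2 + 5) / (2*10) mod 13 = 3
x3 = s^2 - 2 x1 mod 13 = 3^2 - 2*12 = 11
y3 = s (x1 - x3) - y1 mod 13 = 3 * (12 - 11) - 10 = 6

2P = (11, 6)


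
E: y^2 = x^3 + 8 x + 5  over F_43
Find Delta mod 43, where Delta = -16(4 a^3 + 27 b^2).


4 a^3 + 27 b^2 = 4*8^3 + 27*5^2 = 2048 + 675 = 2723
Delta = -16 * (2723) = -43568
Delta mod 43 = 34

Delta = 34 (mod 43)


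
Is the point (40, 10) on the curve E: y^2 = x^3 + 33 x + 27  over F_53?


Check whether y^2 = x^3 + 33 x + 27 (mod 53) for (x, y) = (40, 10).
LHS: y^2 = 10^2 mod 53 = 47
RHS: x^3 + 33 x + 27 = 40^3 + 33*40 + 27 mod 53 = 51
LHS != RHS

No, not on the curve


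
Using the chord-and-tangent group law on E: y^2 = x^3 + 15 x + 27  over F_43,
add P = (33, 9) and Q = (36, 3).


P != Q, so use the chord formula.
s = (y2 - y1) / (x2 - x1) = (37) / (3) mod 43 = 41
x3 = s^2 - x1 - x2 mod 43 = 41^2 - 33 - 36 = 21
y3 = s (x1 - x3) - y1 mod 43 = 41 * (33 - 21) - 9 = 10

P + Q = (21, 10)


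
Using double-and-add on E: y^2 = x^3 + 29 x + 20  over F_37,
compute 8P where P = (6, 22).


k = 8 = 1000_2 (binary, LSB first: 0001)
Double-and-add from P = (6, 22):
  bit 0 = 0: acc unchanged = O
  bit 1 = 0: acc unchanged = O
  bit 2 = 0: acc unchanged = O
  bit 3 = 1: acc = O + (20, 4) = (20, 4)

8P = (20, 4)


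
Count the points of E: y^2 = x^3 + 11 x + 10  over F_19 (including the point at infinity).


For each x in F_19, count y with y^2 = x^3 + 11 x + 10 mod 19:
  x = 4: RHS = 4, y in [2, 17]  -> 2 point(s)
  x = 5: RHS = 0, y in [0]  -> 1 point(s)
  x = 6: RHS = 7, y in [8, 11]  -> 2 point(s)
  x = 14: RHS = 1, y in [1, 18]  -> 2 point(s)
  x = 15: RHS = 16, y in [4, 15]  -> 2 point(s)
  x = 16: RHS = 7, y in [8, 11]  -> 2 point(s)
  x = 18: RHS = 17, y in [6, 13]  -> 2 point(s)
Affine points: 13. Add the point at infinity: total = 14.

#E(F_19) = 14


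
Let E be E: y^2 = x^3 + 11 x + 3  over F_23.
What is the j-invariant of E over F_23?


Delta = -16(4 a^3 + 27 b^2) mod 23 = 7
-1728 * (4 a)^3 = -1728 * (4*11)^3 mod 23 = 1
j = 1 * 7^(-1) mod 23 = 10

j = 10 (mod 23)


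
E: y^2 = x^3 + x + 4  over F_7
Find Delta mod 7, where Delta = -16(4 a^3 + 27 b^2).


4 a^3 + 27 b^2 = 4*1^3 + 27*4^2 = 4 + 432 = 436
Delta = -16 * (436) = -6976
Delta mod 7 = 3

Delta = 3 (mod 7)


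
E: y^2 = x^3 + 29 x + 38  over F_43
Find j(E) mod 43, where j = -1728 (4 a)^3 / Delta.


Delta = -16(4 a^3 + 27 b^2) mod 43 = 40
-1728 * (4 a)^3 = -1728 * (4*29)^3 mod 43 = 32
j = 32 * 40^(-1) mod 43 = 18

j = 18 (mod 43)


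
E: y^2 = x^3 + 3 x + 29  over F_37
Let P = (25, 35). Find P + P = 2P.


Doubling: s = (3 x1^2 + a) / (2 y1)
s = (3*25^2 + 3) / (2*35) mod 37 = 30
x3 = s^2 - 2 x1 mod 37 = 30^2 - 2*25 = 36
y3 = s (x1 - x3) - y1 mod 37 = 30 * (25 - 36) - 35 = 5

2P = (36, 5)


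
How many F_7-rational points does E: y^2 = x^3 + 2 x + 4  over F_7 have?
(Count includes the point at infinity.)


For each x in F_7, count y with y^2 = x^3 + 2 x + 4 mod 7:
  x = 0: RHS = 4, y in [2, 5]  -> 2 point(s)
  x = 1: RHS = 0, y in [0]  -> 1 point(s)
  x = 2: RHS = 2, y in [3, 4]  -> 2 point(s)
  x = 3: RHS = 2, y in [3, 4]  -> 2 point(s)
  x = 6: RHS = 1, y in [1, 6]  -> 2 point(s)
Affine points: 9. Add the point at infinity: total = 10.

#E(F_7) = 10


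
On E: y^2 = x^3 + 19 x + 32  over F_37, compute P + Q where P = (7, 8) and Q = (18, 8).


P != Q, so use the chord formula.
s = (y2 - y1) / (x2 - x1) = (0) / (11) mod 37 = 0
x3 = s^2 - x1 - x2 mod 37 = 0^2 - 7 - 18 = 12
y3 = s (x1 - x3) - y1 mod 37 = 0 * (7 - 12) - 8 = 29

P + Q = (12, 29)


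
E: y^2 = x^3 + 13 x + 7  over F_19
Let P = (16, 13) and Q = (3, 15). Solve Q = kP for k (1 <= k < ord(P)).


Enumerate multiples of P until we hit Q = (3, 15):
  1P = (16, 13)
  2P = (15, 9)
  3P = (4, 16)
  4P = (5, 8)
  5P = (7, 17)
  6P = (3, 15)
Match found at i = 6.

k = 6


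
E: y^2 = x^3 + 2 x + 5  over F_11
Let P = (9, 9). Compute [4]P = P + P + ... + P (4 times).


k = 4 = 100_2 (binary, LSB first: 001)
Double-and-add from P = (9, 9):
  bit 0 = 0: acc unchanged = O
  bit 1 = 0: acc unchanged = O
  bit 2 = 1: acc = O + (9, 2) = (9, 2)

4P = (9, 2)


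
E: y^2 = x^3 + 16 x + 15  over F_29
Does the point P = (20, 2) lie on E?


Check whether y^2 = x^3 + 16 x + 15 (mod 29) for (x, y) = (20, 2).
LHS: y^2 = 2^2 mod 29 = 4
RHS: x^3 + 16 x + 15 = 20^3 + 16*20 + 15 mod 29 = 12
LHS != RHS

No, not on the curve


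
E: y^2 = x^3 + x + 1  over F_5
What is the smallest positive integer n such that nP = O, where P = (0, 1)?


Compute successive multiples of P until we hit O:
  1P = (0, 1)
  2P = (4, 2)
  3P = (2, 1)
  4P = (3, 4)
  5P = (3, 1)
  6P = (2, 4)
  7P = (4, 3)
  8P = (0, 4)
  ... (continuing to 9P)
  9P = O

ord(P) = 9


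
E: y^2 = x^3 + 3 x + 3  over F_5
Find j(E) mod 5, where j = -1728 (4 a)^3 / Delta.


Delta = -16(4 a^3 + 27 b^2) mod 5 = 4
-1728 * (4 a)^3 = -1728 * (4*3)^3 mod 5 = 1
j = 1 * 4^(-1) mod 5 = 4

j = 4 (mod 5)


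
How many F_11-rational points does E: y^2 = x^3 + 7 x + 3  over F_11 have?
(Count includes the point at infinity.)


For each x in F_11, count y with y^2 = x^3 + 7 x + 3 mod 11:
  x = 0: RHS = 3, y in [5, 6]  -> 2 point(s)
  x = 1: RHS = 0, y in [0]  -> 1 point(s)
  x = 2: RHS = 3, y in [5, 6]  -> 2 point(s)
  x = 5: RHS = 9, y in [3, 8]  -> 2 point(s)
  x = 9: RHS = 3, y in [5, 6]  -> 2 point(s)
Affine points: 9. Add the point at infinity: total = 10.

#E(F_11) = 10


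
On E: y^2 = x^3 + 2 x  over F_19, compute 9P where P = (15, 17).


k = 9 = 1001_2 (binary, LSB first: 1001)
Double-and-add from P = (15, 17):
  bit 0 = 1: acc = O + (15, 17) = (15, 17)
  bit 1 = 0: acc unchanged = (15, 17)
  bit 2 = 0: acc unchanged = (15, 17)
  bit 3 = 1: acc = (15, 17) + (17, 11) = (15, 2)

9P = (15, 2)


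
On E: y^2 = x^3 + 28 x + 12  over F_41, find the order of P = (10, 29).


Compute successive multiples of P until we hit O:
  1P = (10, 29)
  2P = (21, 12)
  3P = (9, 3)
  4P = (1, 0)
  5P = (9, 38)
  6P = (21, 29)
  7P = (10, 12)
  8P = O

ord(P) = 8


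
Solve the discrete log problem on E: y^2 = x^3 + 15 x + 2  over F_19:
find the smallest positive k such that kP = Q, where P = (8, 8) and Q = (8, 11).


Enumerate multiples of P until we hit Q = (8, 11):
  1P = (8, 8)
  2P = (14, 7)
  3P = (6, 17)
  4P = (11, 15)
  5P = (16, 5)
  6P = (18, 10)
  7P = (9, 7)
  8P = (3, 6)
  9P = (15, 12)
  10P = (13, 0)
  11P = (15, 7)
  12P = (3, 13)
  13P = (9, 12)
  14P = (18, 9)
  15P = (16, 14)
  16P = (11, 4)
  17P = (6, 2)
  18P = (14, 12)
  19P = (8, 11)
Match found at i = 19.

k = 19


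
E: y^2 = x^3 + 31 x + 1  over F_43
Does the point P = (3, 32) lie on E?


Check whether y^2 = x^3 + 31 x + 1 (mod 43) for (x, y) = (3, 32).
LHS: y^2 = 32^2 mod 43 = 35
RHS: x^3 + 31 x + 1 = 3^3 + 31*3 + 1 mod 43 = 35
LHS = RHS

Yes, on the curve


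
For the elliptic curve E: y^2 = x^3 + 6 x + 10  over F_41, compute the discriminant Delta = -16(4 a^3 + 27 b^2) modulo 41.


4 a^3 + 27 b^2 = 4*6^3 + 27*10^2 = 864 + 2700 = 3564
Delta = -16 * (3564) = -57024
Delta mod 41 = 7

Delta = 7 (mod 41)


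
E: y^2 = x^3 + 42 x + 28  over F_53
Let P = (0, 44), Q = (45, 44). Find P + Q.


P != Q, so use the chord formula.
s = (y2 - y1) / (x2 - x1) = (0) / (45) mod 53 = 0
x3 = s^2 - x1 - x2 mod 53 = 0^2 - 0 - 45 = 8
y3 = s (x1 - x3) - y1 mod 53 = 0 * (0 - 8) - 44 = 9

P + Q = (8, 9)


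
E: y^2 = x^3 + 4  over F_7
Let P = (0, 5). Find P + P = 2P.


Doubling: s = (3 x1^2 + a) / (2 y1)
s = (3*0^2 + 0) / (2*5) mod 7 = 0
x3 = s^2 - 2 x1 mod 7 = 0^2 - 2*0 = 0
y3 = s (x1 - x3) - y1 mod 7 = 0 * (0 - 0) - 5 = 2

2P = (0, 2)


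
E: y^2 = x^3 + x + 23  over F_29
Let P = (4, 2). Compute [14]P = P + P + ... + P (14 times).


k = 14 = 1110_2 (binary, LSB first: 0111)
Double-and-add from P = (4, 2):
  bit 0 = 0: acc unchanged = O
  bit 1 = 1: acc = O + (17, 20) = (17, 20)
  bit 2 = 1: acc = (17, 20) + (19, 12) = (9, 6)
  bit 3 = 1: acc = (9, 6) + (26, 15) = (0, 9)

14P = (0, 9)


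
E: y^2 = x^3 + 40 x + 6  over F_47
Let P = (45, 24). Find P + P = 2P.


Doubling: s = (3 x1^2 + a) / (2 y1)
s = (3*45^2 + 40) / (2*24) mod 47 = 5
x3 = s^2 - 2 x1 mod 47 = 5^2 - 2*45 = 29
y3 = s (x1 - x3) - y1 mod 47 = 5 * (45 - 29) - 24 = 9

2P = (29, 9)


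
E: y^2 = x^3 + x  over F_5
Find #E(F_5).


For each x in F_5, count y with y^2 = x^3 + 1 x + 0 mod 5:
  x = 0: RHS = 0, y in [0]  -> 1 point(s)
  x = 2: RHS = 0, y in [0]  -> 1 point(s)
  x = 3: RHS = 0, y in [0]  -> 1 point(s)
Affine points: 3. Add the point at infinity: total = 4.

#E(F_5) = 4


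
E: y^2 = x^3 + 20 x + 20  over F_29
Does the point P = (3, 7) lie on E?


Check whether y^2 = x^3 + 20 x + 20 (mod 29) for (x, y) = (3, 7).
LHS: y^2 = 7^2 mod 29 = 20
RHS: x^3 + 20 x + 20 = 3^3 + 20*3 + 20 mod 29 = 20
LHS = RHS

Yes, on the curve


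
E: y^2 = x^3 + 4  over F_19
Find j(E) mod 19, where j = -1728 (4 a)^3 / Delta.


Delta = -16(4 a^3 + 27 b^2) mod 19 = 4
-1728 * (4 a)^3 = -1728 * (4*0)^3 mod 19 = 0
j = 0 * 4^(-1) mod 19 = 0

j = 0 (mod 19)


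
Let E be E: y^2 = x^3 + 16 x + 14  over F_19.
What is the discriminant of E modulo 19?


4 a^3 + 27 b^2 = 4*16^3 + 27*14^2 = 16384 + 5292 = 21676
Delta = -16 * (21676) = -346816
Delta mod 19 = 10

Delta = 10 (mod 19)


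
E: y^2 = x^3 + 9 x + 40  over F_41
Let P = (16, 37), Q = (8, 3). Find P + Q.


P != Q, so use the chord formula.
s = (y2 - y1) / (x2 - x1) = (7) / (33) mod 41 = 35
x3 = s^2 - x1 - x2 mod 41 = 35^2 - 16 - 8 = 12
y3 = s (x1 - x3) - y1 mod 41 = 35 * (16 - 12) - 37 = 21

P + Q = (12, 21)


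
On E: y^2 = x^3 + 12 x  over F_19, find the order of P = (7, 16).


Compute successive multiples of P until we hit O:
  1P = (7, 16)
  2P = (9, 18)
  3P = (4, 6)
  4P = (17, 14)
  5P = (11, 0)
  6P = (17, 5)
  7P = (4, 13)
  8P = (9, 1)
  ... (continuing to 10P)
  10P = O

ord(P) = 10


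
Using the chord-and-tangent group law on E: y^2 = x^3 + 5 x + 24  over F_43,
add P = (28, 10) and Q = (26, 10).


P != Q, so use the chord formula.
s = (y2 - y1) / (x2 - x1) = (0) / (41) mod 43 = 0
x3 = s^2 - x1 - x2 mod 43 = 0^2 - 28 - 26 = 32
y3 = s (x1 - x3) - y1 mod 43 = 0 * (28 - 32) - 10 = 33

P + Q = (32, 33)


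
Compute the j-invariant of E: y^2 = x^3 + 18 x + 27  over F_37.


Delta = -16(4 a^3 + 27 b^2) mod 37 = 24
-1728 * (4 a)^3 = -1728 * (4*18)^3 mod 37 = 23
j = 23 * 24^(-1) mod 37 = 21

j = 21 (mod 37)


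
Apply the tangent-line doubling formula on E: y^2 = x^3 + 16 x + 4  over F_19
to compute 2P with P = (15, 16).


Doubling: s = (3 x1^2 + a) / (2 y1)
s = (3*15^2 + 16) / (2*16) mod 19 = 2
x3 = s^2 - 2 x1 mod 19 = 2^2 - 2*15 = 12
y3 = s (x1 - x3) - y1 mod 19 = 2 * (15 - 12) - 16 = 9

2P = (12, 9)


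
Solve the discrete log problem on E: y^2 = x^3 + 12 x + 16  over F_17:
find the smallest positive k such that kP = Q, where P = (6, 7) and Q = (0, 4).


Enumerate multiples of P until we hit Q = (0, 4):
  1P = (6, 7)
  2P = (7, 16)
  3P = (0, 13)
  4P = (12, 16)
  5P = (14, 15)
  6P = (15, 1)
  7P = (4, 3)
  8P = (11, 0)
  9P = (4, 14)
  10P = (15, 16)
  11P = (14, 2)
  12P = (12, 1)
  13P = (0, 4)
Match found at i = 13.

k = 13


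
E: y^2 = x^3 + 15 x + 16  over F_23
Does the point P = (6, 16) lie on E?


Check whether y^2 = x^3 + 15 x + 16 (mod 23) for (x, y) = (6, 16).
LHS: y^2 = 16^2 mod 23 = 3
RHS: x^3 + 15 x + 16 = 6^3 + 15*6 + 16 mod 23 = 0
LHS != RHS

No, not on the curve


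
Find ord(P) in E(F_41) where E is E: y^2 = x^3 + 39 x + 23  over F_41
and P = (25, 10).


Compute successive multiples of P until we hit O:
  1P = (25, 10)
  2P = (11, 26)
  3P = (13, 29)
  4P = (28, 5)
  5P = (9, 18)
  6P = (38, 17)
  7P = (37, 34)
  8P = (24, 33)
  ... (continuing to 18P)
  18P = O

ord(P) = 18


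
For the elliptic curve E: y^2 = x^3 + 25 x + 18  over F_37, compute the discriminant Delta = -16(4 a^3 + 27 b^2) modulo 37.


4 a^3 + 27 b^2 = 4*25^3 + 27*18^2 = 62500 + 8748 = 71248
Delta = -16 * (71248) = -1139968
Delta mod 37 = 2

Delta = 2 (mod 37)


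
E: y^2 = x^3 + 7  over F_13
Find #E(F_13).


For each x in F_13, count y with y^2 = x^3 + 0 x + 7 mod 13:
  x = 7: RHS = 12, y in [5, 8]  -> 2 point(s)
  x = 8: RHS = 12, y in [5, 8]  -> 2 point(s)
  x = 11: RHS = 12, y in [5, 8]  -> 2 point(s)
Affine points: 6. Add the point at infinity: total = 7.

#E(F_13) = 7


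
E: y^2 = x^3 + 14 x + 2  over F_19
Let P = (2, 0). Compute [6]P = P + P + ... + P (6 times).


k = 6 = 110_2 (binary, LSB first: 011)
Double-and-add from P = (2, 0):
  bit 0 = 0: acc unchanged = O
  bit 1 = 1: acc = O + O = O
  bit 2 = 1: acc = O + O = O

6P = O


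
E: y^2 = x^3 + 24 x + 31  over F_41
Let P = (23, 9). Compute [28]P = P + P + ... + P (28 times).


k = 28 = 11100_2 (binary, LSB first: 00111)
Double-and-add from P = (23, 9):
  bit 0 = 0: acc unchanged = O
  bit 1 = 0: acc unchanged = O
  bit 2 = 1: acc = O + (2, 28) = (2, 28)
  bit 3 = 1: acc = (2, 28) + (28, 8) = (31, 29)
  bit 4 = 1: acc = (31, 29) + (10, 0) = (2, 13)

28P = (2, 13)


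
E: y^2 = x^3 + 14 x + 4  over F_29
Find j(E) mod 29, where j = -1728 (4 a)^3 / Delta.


Delta = -16(4 a^3 + 27 b^2) mod 29 = 27
-1728 * (4 a)^3 = -1728 * (4*14)^3 mod 29 = 20
j = 20 * 27^(-1) mod 29 = 19

j = 19 (mod 29)


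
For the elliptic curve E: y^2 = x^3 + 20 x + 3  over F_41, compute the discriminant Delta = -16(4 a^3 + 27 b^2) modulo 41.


4 a^3 + 27 b^2 = 4*20^3 + 27*3^2 = 32000 + 243 = 32243
Delta = -16 * (32243) = -515888
Delta mod 41 = 15

Delta = 15 (mod 41)


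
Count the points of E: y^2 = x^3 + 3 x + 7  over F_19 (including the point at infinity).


For each x in F_19, count y with y^2 = x^3 + 3 x + 7 mod 19:
  x = 0: RHS = 7, y in [8, 11]  -> 2 point(s)
  x = 1: RHS = 11, y in [7, 12]  -> 2 point(s)
  x = 3: RHS = 5, y in [9, 10]  -> 2 point(s)
  x = 4: RHS = 7, y in [8, 11]  -> 2 point(s)
  x = 8: RHS = 11, y in [7, 12]  -> 2 point(s)
  x = 10: RHS = 11, y in [7, 12]  -> 2 point(s)
  x = 12: RHS = 4, y in [2, 17]  -> 2 point(s)
  x = 13: RHS = 1, y in [1, 18]  -> 2 point(s)
  x = 14: RHS = 0, y in [0]  -> 1 point(s)
  x = 15: RHS = 7, y in [8, 11]  -> 2 point(s)
  x = 16: RHS = 9, y in [3, 16]  -> 2 point(s)
Affine points: 21. Add the point at infinity: total = 22.

#E(F_19) = 22


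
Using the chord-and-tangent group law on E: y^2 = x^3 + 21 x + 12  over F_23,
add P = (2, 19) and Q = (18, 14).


P != Q, so use the chord formula.
s = (y2 - y1) / (x2 - x1) = (18) / (16) mod 23 = 4
x3 = s^2 - x1 - x2 mod 23 = 4^2 - 2 - 18 = 19
y3 = s (x1 - x3) - y1 mod 23 = 4 * (2 - 19) - 19 = 5

P + Q = (19, 5)


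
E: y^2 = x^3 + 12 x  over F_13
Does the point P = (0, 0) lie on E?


Check whether y^2 = x^3 + 12 x + 0 (mod 13) for (x, y) = (0, 0).
LHS: y^2 = 0^2 mod 13 = 0
RHS: x^3 + 12 x + 0 = 0^3 + 12*0 + 0 mod 13 = 0
LHS = RHS

Yes, on the curve


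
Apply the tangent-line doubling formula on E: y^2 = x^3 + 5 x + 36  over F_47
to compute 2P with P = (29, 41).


Doubling: s = (3 x1^2 + a) / (2 y1)
s = (3*29^2 + 5) / (2*41) mod 47 = 40
x3 = s^2 - 2 x1 mod 47 = 40^2 - 2*29 = 38
y3 = s (x1 - x3) - y1 mod 47 = 40 * (29 - 38) - 41 = 22

2P = (38, 22)


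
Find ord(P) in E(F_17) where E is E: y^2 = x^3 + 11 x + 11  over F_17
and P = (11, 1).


Compute successive multiples of P until we hit O:
  1P = (11, 1)
  2P = (12, 16)
  3P = (15, 7)
  4P = (6, 15)
  5P = (16, 13)
  6P = (8, 13)
  7P = (14, 11)
  8P = (5, 2)
  ... (continuing to 20P)
  20P = O

ord(P) = 20


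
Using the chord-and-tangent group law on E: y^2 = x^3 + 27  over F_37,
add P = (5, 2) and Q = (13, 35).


P != Q, so use the chord formula.
s = (y2 - y1) / (x2 - x1) = (33) / (8) mod 37 = 18
x3 = s^2 - x1 - x2 mod 37 = 18^2 - 5 - 13 = 10
y3 = s (x1 - x3) - y1 mod 37 = 18 * (5 - 10) - 2 = 19

P + Q = (10, 19)


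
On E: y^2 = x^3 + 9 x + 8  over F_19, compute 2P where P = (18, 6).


Doubling: s = (3 x1^2 + a) / (2 y1)
s = (3*18^2 + 9) / (2*6) mod 19 = 1
x3 = s^2 - 2 x1 mod 19 = 1^2 - 2*18 = 3
y3 = s (x1 - x3) - y1 mod 19 = 1 * (18 - 3) - 6 = 9

2P = (3, 9)


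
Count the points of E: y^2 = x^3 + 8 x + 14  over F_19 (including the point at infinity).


For each x in F_19, count y with y^2 = x^3 + 8 x + 14 mod 19:
  x = 1: RHS = 4, y in [2, 17]  -> 2 point(s)
  x = 2: RHS = 0, y in [0]  -> 1 point(s)
  x = 8: RHS = 1, y in [1, 18]  -> 2 point(s)
  x = 9: RHS = 17, y in [6, 13]  -> 2 point(s)
  x = 10: RHS = 11, y in [7, 12]  -> 2 point(s)
  x = 13: RHS = 16, y in [4, 15]  -> 2 point(s)
  x = 14: RHS = 1, y in [1, 18]  -> 2 point(s)
  x = 16: RHS = 1, y in [1, 18]  -> 2 point(s)
  x = 17: RHS = 9, y in [3, 16]  -> 2 point(s)
  x = 18: RHS = 5, y in [9, 10]  -> 2 point(s)
Affine points: 19. Add the point at infinity: total = 20.

#E(F_19) = 20


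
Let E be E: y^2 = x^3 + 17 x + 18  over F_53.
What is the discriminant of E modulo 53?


4 a^3 + 27 b^2 = 4*17^3 + 27*18^2 = 19652 + 8748 = 28400
Delta = -16 * (28400) = -454400
Delta mod 53 = 22

Delta = 22 (mod 53)


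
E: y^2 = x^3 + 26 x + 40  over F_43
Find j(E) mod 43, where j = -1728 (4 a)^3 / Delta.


Delta = -16(4 a^3 + 27 b^2) mod 43 = 41
-1728 * (4 a)^3 = -1728 * (4*26)^3 mod 43 = 42
j = 42 * 41^(-1) mod 43 = 22

j = 22 (mod 43)


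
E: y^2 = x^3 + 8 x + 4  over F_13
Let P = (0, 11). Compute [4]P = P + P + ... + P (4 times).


k = 4 = 100_2 (binary, LSB first: 001)
Double-and-add from P = (0, 11):
  bit 0 = 0: acc unchanged = O
  bit 1 = 0: acc unchanged = O
  bit 2 = 1: acc = O + (4, 3) = (4, 3)

4P = (4, 3)


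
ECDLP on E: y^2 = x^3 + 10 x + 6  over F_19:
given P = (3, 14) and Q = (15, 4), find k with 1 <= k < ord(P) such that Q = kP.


Enumerate multiples of P until we hit Q = (15, 4):
  1P = (3, 14)
  2P = (17, 15)
  3P = (15, 15)
  4P = (8, 3)
  5P = (6, 4)
  6P = (0, 14)
  7P = (16, 5)
  8P = (7, 18)
  9P = (10, 17)
  10P = (12, 12)
  11P = (1, 13)
  12P = (1, 6)
  13P = (12, 7)
  14P = (10, 2)
  15P = (7, 1)
  16P = (16, 14)
  17P = (0, 5)
  18P = (6, 15)
  19P = (8, 16)
  20P = (15, 4)
Match found at i = 20.

k = 20


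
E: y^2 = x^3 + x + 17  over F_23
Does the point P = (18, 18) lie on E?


Check whether y^2 = x^3 + 1 x + 17 (mod 23) for (x, y) = (18, 18).
LHS: y^2 = 18^2 mod 23 = 2
RHS: x^3 + 1 x + 17 = 18^3 + 1*18 + 17 mod 23 = 2
LHS = RHS

Yes, on the curve


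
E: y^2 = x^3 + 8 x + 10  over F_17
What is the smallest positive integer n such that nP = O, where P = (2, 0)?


Compute successive multiples of P until we hit O:
  1P = (2, 0)
  2P = O

ord(P) = 2


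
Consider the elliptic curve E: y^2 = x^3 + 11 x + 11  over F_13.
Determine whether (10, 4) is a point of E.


Check whether y^2 = x^3 + 11 x + 11 (mod 13) for (x, y) = (10, 4).
LHS: y^2 = 4^2 mod 13 = 3
RHS: x^3 + 11 x + 11 = 10^3 + 11*10 + 11 mod 13 = 3
LHS = RHS

Yes, on the curve


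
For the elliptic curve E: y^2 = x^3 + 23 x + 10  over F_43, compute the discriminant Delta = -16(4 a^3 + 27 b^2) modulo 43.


4 a^3 + 27 b^2 = 4*23^3 + 27*10^2 = 48668 + 2700 = 51368
Delta = -16 * (51368) = -821888
Delta mod 43 = 14

Delta = 14 (mod 43)


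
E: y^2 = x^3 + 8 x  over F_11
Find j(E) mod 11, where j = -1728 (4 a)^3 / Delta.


Delta = -16(4 a^3 + 27 b^2) mod 11 = 1
-1728 * (4 a)^3 = -1728 * (4*8)^3 mod 11 = 1
j = 1 * 1^(-1) mod 11 = 1

j = 1 (mod 11)


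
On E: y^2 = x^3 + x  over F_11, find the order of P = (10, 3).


Compute successive multiples of P until we hit O:
  1P = (10, 3)
  2P = (0, 0)
  3P = (10, 8)
  4P = O

ord(P) = 4


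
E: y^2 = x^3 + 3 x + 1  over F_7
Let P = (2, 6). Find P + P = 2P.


Doubling: s = (3 x1^2 + a) / (2 y1)
s = (3*2^2 + 3) / (2*6) mod 7 = 3
x3 = s^2 - 2 x1 mod 7 = 3^2 - 2*2 = 5
y3 = s (x1 - x3) - y1 mod 7 = 3 * (2 - 5) - 6 = 6

2P = (5, 6)


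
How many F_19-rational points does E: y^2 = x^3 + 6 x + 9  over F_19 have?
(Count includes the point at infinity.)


For each x in F_19, count y with y^2 = x^3 + 6 x + 9 mod 19:
  x = 0: RHS = 9, y in [3, 16]  -> 2 point(s)
  x = 1: RHS = 16, y in [4, 15]  -> 2 point(s)
  x = 3: RHS = 16, y in [4, 15]  -> 2 point(s)
  x = 10: RHS = 5, y in [9, 10]  -> 2 point(s)
  x = 11: RHS = 0, y in [0]  -> 1 point(s)
  x = 12: RHS = 4, y in [2, 17]  -> 2 point(s)
  x = 13: RHS = 4, y in [2, 17]  -> 2 point(s)
  x = 14: RHS = 6, y in [5, 14]  -> 2 point(s)
  x = 15: RHS = 16, y in [4, 15]  -> 2 point(s)
Affine points: 17. Add the point at infinity: total = 18.

#E(F_19) = 18


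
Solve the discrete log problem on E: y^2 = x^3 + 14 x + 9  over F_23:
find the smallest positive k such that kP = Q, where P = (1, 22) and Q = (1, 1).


Enumerate multiples of P until we hit Q = (1, 1):
  1P = (1, 22)
  2P = (7, 6)
  3P = (17, 13)
  4P = (9, 17)
  5P = (8, 14)
  6P = (20, 3)
  7P = (3, 3)
  8P = (0, 3)
  9P = (15, 11)
  10P = (19, 2)
  11P = (19, 21)
  12P = (15, 12)
  13P = (0, 20)
  14P = (3, 20)
  15P = (20, 20)
  16P = (8, 9)
  17P = (9, 6)
  18P = (17, 10)
  19P = (7, 17)
  20P = (1, 1)
Match found at i = 20.

k = 20


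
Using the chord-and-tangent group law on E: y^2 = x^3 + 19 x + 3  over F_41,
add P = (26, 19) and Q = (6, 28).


P != Q, so use the chord formula.
s = (y2 - y1) / (x2 - x1) = (9) / (21) mod 41 = 18
x3 = s^2 - x1 - x2 mod 41 = 18^2 - 26 - 6 = 5
y3 = s (x1 - x3) - y1 mod 41 = 18 * (26 - 5) - 19 = 31

P + Q = (5, 31)


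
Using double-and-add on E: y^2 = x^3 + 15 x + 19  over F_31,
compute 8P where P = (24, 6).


k = 8 = 1000_2 (binary, LSB first: 0001)
Double-and-add from P = (24, 6):
  bit 0 = 0: acc unchanged = O
  bit 1 = 0: acc unchanged = O
  bit 2 = 0: acc unchanged = O
  bit 3 = 1: acc = O + (28, 3) = (28, 3)

8P = (28, 3)


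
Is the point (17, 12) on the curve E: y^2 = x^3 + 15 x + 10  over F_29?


Check whether y^2 = x^3 + 15 x + 10 (mod 29) for (x, y) = (17, 12).
LHS: y^2 = 12^2 mod 29 = 28
RHS: x^3 + 15 x + 10 = 17^3 + 15*17 + 10 mod 29 = 16
LHS != RHS

No, not on the curve


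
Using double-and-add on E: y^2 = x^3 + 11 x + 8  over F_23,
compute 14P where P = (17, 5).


k = 14 = 1110_2 (binary, LSB first: 0111)
Double-and-add from P = (17, 5):
  bit 0 = 0: acc unchanged = O
  bit 1 = 1: acc = O + (14, 10) = (14, 10)
  bit 2 = 1: acc = (14, 10) + (13, 5) = (21, 1)
  bit 3 = 1: acc = (21, 1) + (15, 11) = (0, 10)

14P = (0, 10)


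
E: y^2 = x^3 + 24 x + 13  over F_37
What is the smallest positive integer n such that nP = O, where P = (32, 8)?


Compute successive multiples of P until we hit O:
  1P = (32, 8)
  2P = (36, 32)
  3P = (5, 6)
  4P = (3, 1)
  5P = (23, 35)
  6P = (28, 17)
  7P = (26, 34)
  8P = (6, 15)
  ... (continuing to 35P)
  35P = O

ord(P) = 35


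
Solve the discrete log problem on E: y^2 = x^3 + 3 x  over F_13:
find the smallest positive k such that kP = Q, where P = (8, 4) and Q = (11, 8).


Enumerate multiples of P until we hit Q = (11, 8):
  1P = (8, 4)
  2P = (10, 9)
  3P = (11, 8)
Match found at i = 3.

k = 3


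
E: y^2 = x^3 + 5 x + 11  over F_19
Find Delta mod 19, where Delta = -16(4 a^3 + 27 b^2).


4 a^3 + 27 b^2 = 4*5^3 + 27*11^2 = 500 + 3267 = 3767
Delta = -16 * (3767) = -60272
Delta mod 19 = 15

Delta = 15 (mod 19)


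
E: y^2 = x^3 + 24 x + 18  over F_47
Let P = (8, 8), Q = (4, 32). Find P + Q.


P != Q, so use the chord formula.
s = (y2 - y1) / (x2 - x1) = (24) / (43) mod 47 = 41
x3 = s^2 - x1 - x2 mod 47 = 41^2 - 8 - 4 = 24
y3 = s (x1 - x3) - y1 mod 47 = 41 * (8 - 24) - 8 = 41

P + Q = (24, 41)


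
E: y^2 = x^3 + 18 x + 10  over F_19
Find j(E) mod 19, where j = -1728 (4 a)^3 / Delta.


Delta = -16(4 a^3 + 27 b^2) mod 19 = 13
-1728 * (4 a)^3 = -1728 * (4*18)^3 mod 19 = 12
j = 12 * 13^(-1) mod 19 = 17

j = 17 (mod 19)


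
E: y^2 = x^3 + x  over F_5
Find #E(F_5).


For each x in F_5, count y with y^2 = x^3 + 1 x + 0 mod 5:
  x = 0: RHS = 0, y in [0]  -> 1 point(s)
  x = 2: RHS = 0, y in [0]  -> 1 point(s)
  x = 3: RHS = 0, y in [0]  -> 1 point(s)
Affine points: 3. Add the point at infinity: total = 4.

#E(F_5) = 4


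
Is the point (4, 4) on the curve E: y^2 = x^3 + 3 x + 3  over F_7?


Check whether y^2 = x^3 + 3 x + 3 (mod 7) for (x, y) = (4, 4).
LHS: y^2 = 4^2 mod 7 = 2
RHS: x^3 + 3 x + 3 = 4^3 + 3*4 + 3 mod 7 = 2
LHS = RHS

Yes, on the curve


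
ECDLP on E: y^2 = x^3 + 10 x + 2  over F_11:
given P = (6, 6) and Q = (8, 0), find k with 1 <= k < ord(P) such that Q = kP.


Enumerate multiples of P until we hit Q = (8, 0):
  1P = (6, 6)
  2P = (8, 0)
Match found at i = 2.

k = 2


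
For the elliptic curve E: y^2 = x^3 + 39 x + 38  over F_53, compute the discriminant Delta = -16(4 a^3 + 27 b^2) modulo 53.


4 a^3 + 27 b^2 = 4*39^3 + 27*38^2 = 237276 + 38988 = 276264
Delta = -16 * (276264) = -4420224
Delta mod 53 = 29

Delta = 29 (mod 53)


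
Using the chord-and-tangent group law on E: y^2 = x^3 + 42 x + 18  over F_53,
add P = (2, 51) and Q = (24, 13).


P != Q, so use the chord formula.
s = (y2 - y1) / (x2 - x1) = (15) / (22) mod 53 = 32
x3 = s^2 - x1 - x2 mod 53 = 32^2 - 2 - 24 = 44
y3 = s (x1 - x3) - y1 mod 53 = 32 * (2 - 44) - 51 = 36

P + Q = (44, 36)


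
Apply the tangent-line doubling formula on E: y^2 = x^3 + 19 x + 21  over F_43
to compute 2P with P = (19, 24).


Doubling: s = (3 x1^2 + a) / (2 y1)
s = (3*19^2 + 19) / (2*24) mod 43 = 14
x3 = s^2 - 2 x1 mod 43 = 14^2 - 2*19 = 29
y3 = s (x1 - x3) - y1 mod 43 = 14 * (19 - 29) - 24 = 8

2P = (29, 8)


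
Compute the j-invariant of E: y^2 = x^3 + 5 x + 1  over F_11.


Delta = -16(4 a^3 + 27 b^2) mod 11 = 5
-1728 * (4 a)^3 = -1728 * (4*5)^3 mod 11 = 8
j = 8 * 5^(-1) mod 11 = 6

j = 6 (mod 11)


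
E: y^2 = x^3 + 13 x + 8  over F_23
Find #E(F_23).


For each x in F_23, count y with y^2 = x^3 + 13 x + 8 mod 23:
  x = 0: RHS = 8, y in [10, 13]  -> 2 point(s)
  x = 4: RHS = 9, y in [3, 20]  -> 2 point(s)
  x = 6: RHS = 3, y in [7, 16]  -> 2 point(s)
  x = 8: RHS = 3, y in [7, 16]  -> 2 point(s)
  x = 9: RHS = 3, y in [7, 16]  -> 2 point(s)
  x = 12: RHS = 6, y in [11, 12]  -> 2 point(s)
  x = 14: RHS = 13, y in [6, 17]  -> 2 point(s)
  x = 15: RHS = 13, y in [6, 17]  -> 2 point(s)
  x = 17: RHS = 13, y in [6, 17]  -> 2 point(s)
  x = 18: RHS = 2, y in [5, 18]  -> 2 point(s)
Affine points: 20. Add the point at infinity: total = 21.

#E(F_23) = 21


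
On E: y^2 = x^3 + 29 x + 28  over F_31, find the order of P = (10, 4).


Compute successive multiples of P until we hit O:
  1P = (10, 4)
  2P = (21, 28)
  3P = (25, 14)
  4P = (24, 28)
  5P = (5, 9)
  6P = (17, 3)
  7P = (23, 20)
  8P = (3, 7)
  ... (continuing to 17P)
  17P = O

ord(P) = 17


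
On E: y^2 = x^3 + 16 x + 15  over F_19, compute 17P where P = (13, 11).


k = 17 = 10001_2 (binary, LSB first: 10001)
Double-and-add from P = (13, 11):
  bit 0 = 1: acc = O + (13, 11) = (13, 11)
  bit 1 = 0: acc unchanged = (13, 11)
  bit 2 = 0: acc unchanged = (13, 11)
  bit 3 = 0: acc unchanged = (13, 11)
  bit 4 = 1: acc = (13, 11) + (6, 17) = (5, 12)

17P = (5, 12)


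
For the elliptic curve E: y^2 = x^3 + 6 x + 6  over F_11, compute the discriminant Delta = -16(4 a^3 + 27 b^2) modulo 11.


4 a^3 + 27 b^2 = 4*6^3 + 27*6^2 = 864 + 972 = 1836
Delta = -16 * (1836) = -29376
Delta mod 11 = 5

Delta = 5 (mod 11)


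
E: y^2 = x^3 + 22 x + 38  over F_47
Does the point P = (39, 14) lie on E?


Check whether y^2 = x^3 + 22 x + 38 (mod 47) for (x, y) = (39, 14).
LHS: y^2 = 14^2 mod 47 = 8
RHS: x^3 + 22 x + 38 = 39^3 + 22*39 + 38 mod 47 = 8
LHS = RHS

Yes, on the curve


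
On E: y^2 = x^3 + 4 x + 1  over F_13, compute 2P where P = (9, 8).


k = 2 = 10_2 (binary, LSB first: 01)
Double-and-add from P = (9, 8):
  bit 0 = 0: acc unchanged = O
  bit 1 = 1: acc = O + (8, 5) = (8, 5)

2P = (8, 5)


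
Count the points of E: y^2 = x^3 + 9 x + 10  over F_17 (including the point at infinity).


For each x in F_17, count y with y^2 = x^3 + 9 x + 10 mod 17:
  x = 2: RHS = 2, y in [6, 11]  -> 2 point(s)
  x = 3: RHS = 13, y in [8, 9]  -> 2 point(s)
  x = 4: RHS = 8, y in [5, 12]  -> 2 point(s)
  x = 6: RHS = 8, y in [5, 12]  -> 2 point(s)
  x = 7: RHS = 8, y in [5, 12]  -> 2 point(s)
  x = 8: RHS = 16, y in [4, 13]  -> 2 point(s)
  x = 9: RHS = 4, y in [2, 15]  -> 2 point(s)
  x = 15: RHS = 1, y in [1, 16]  -> 2 point(s)
  x = 16: RHS = 0, y in [0]  -> 1 point(s)
Affine points: 17. Add the point at infinity: total = 18.

#E(F_17) = 18


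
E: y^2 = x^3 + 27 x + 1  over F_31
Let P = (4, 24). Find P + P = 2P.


Doubling: s = (3 x1^2 + a) / (2 y1)
s = (3*4^2 + 27) / (2*24) mod 31 = 19
x3 = s^2 - 2 x1 mod 31 = 19^2 - 2*4 = 12
y3 = s (x1 - x3) - y1 mod 31 = 19 * (4 - 12) - 24 = 10

2P = (12, 10)


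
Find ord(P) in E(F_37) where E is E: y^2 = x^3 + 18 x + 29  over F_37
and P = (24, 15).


Compute successive multiples of P until we hit O:
  1P = (24, 15)
  2P = (27, 25)
  3P = (30, 2)
  4P = (36, 11)
  5P = (10, 5)
  6P = (2, 6)
  7P = (1, 23)
  8P = (1, 14)
  ... (continuing to 15P)
  15P = O

ord(P) = 15


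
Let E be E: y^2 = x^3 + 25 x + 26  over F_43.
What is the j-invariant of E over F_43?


Delta = -16(4 a^3 + 27 b^2) mod 43 = 32
-1728 * (4 a)^3 = -1728 * (4*25)^3 mod 43 = 21
j = 21 * 32^(-1) mod 43 = 2

j = 2 (mod 43)


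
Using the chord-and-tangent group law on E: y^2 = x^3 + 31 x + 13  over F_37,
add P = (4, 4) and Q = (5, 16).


P != Q, so use the chord formula.
s = (y2 - y1) / (x2 - x1) = (12) / (1) mod 37 = 12
x3 = s^2 - x1 - x2 mod 37 = 12^2 - 4 - 5 = 24
y3 = s (x1 - x3) - y1 mod 37 = 12 * (4 - 24) - 4 = 15

P + Q = (24, 15)


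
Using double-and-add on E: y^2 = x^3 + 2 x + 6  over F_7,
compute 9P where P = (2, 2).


k = 9 = 1001_2 (binary, LSB first: 1001)
Double-and-add from P = (2, 2):
  bit 0 = 1: acc = O + (2, 2) = (2, 2)
  bit 1 = 0: acc unchanged = (2, 2)
  bit 2 = 0: acc unchanged = (2, 2)
  bit 3 = 1: acc = (2, 2) + (4, 1) = (3, 2)

9P = (3, 2)


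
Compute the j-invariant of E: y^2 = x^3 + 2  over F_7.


Delta = -16(4 a^3 + 27 b^2) mod 7 = 1
-1728 * (4 a)^3 = -1728 * (4*0)^3 mod 7 = 0
j = 0 * 1^(-1) mod 7 = 0

j = 0 (mod 7)


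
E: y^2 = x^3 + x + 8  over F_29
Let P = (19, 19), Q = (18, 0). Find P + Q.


P != Q, so use the chord formula.
s = (y2 - y1) / (x2 - x1) = (10) / (28) mod 29 = 19
x3 = s^2 - x1 - x2 mod 29 = 19^2 - 19 - 18 = 5
y3 = s (x1 - x3) - y1 mod 29 = 19 * (19 - 5) - 19 = 15

P + Q = (5, 15)


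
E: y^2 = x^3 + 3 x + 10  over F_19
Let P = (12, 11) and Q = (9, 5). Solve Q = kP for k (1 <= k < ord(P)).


Enumerate multiples of P until we hit Q = (9, 5):
  1P = (12, 11)
  2P = (6, 4)
  3P = (5, 13)
  4P = (11, 5)
  5P = (13, 2)
  6P = (18, 5)
  7P = (9, 5)
Match found at i = 7.

k = 7


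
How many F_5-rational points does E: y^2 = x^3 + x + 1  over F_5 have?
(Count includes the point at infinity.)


For each x in F_5, count y with y^2 = x^3 + 1 x + 1 mod 5:
  x = 0: RHS = 1, y in [1, 4]  -> 2 point(s)
  x = 2: RHS = 1, y in [1, 4]  -> 2 point(s)
  x = 3: RHS = 1, y in [1, 4]  -> 2 point(s)
  x = 4: RHS = 4, y in [2, 3]  -> 2 point(s)
Affine points: 8. Add the point at infinity: total = 9.

#E(F_5) = 9


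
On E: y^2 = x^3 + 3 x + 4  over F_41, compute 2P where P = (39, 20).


Doubling: s = (3 x1^2 + a) / (2 y1)
s = (3*39^2 + 3) / (2*20) mod 41 = 26
x3 = s^2 - 2 x1 mod 41 = 26^2 - 2*39 = 24
y3 = s (x1 - x3) - y1 mod 41 = 26 * (39 - 24) - 20 = 1

2P = (24, 1)


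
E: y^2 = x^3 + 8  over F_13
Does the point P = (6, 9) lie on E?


Check whether y^2 = x^3 + 0 x + 8 (mod 13) for (x, y) = (6, 9).
LHS: y^2 = 9^2 mod 13 = 3
RHS: x^3 + 0 x + 8 = 6^3 + 0*6 + 8 mod 13 = 3
LHS = RHS

Yes, on the curve


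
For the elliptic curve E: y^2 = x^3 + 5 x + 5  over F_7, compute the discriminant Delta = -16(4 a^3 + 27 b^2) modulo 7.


4 a^3 + 27 b^2 = 4*5^3 + 27*5^2 = 500 + 675 = 1175
Delta = -16 * (1175) = -18800
Delta mod 7 = 2

Delta = 2 (mod 7)


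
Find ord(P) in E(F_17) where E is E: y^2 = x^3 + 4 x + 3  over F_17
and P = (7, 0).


Compute successive multiples of P until we hit O:
  1P = (7, 0)
  2P = O

ord(P) = 2


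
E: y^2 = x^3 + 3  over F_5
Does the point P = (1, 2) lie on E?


Check whether y^2 = x^3 + 0 x + 3 (mod 5) for (x, y) = (1, 2).
LHS: y^2 = 2^2 mod 5 = 4
RHS: x^3 + 0 x + 3 = 1^3 + 0*1 + 3 mod 5 = 4
LHS = RHS

Yes, on the curve


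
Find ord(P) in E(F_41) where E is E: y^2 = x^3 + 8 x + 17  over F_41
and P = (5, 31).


Compute successive multiples of P until we hit O:
  1P = (5, 31)
  2P = (35, 32)
  3P = (21, 4)
  4P = (10, 21)
  5P = (30, 19)
  6P = (4, 21)
  7P = (9, 11)
  8P = (11, 40)
  ... (continuing to 36P)
  36P = O

ord(P) = 36


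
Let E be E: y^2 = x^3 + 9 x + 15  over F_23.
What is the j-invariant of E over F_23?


Delta = -16(4 a^3 + 27 b^2) mod 23 = 9
-1728 * (4 a)^3 = -1728 * (4*9)^3 mod 23 = 10
j = 10 * 9^(-1) mod 23 = 19

j = 19 (mod 23)


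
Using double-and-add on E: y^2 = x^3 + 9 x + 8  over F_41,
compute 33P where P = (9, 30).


k = 33 = 100001_2 (binary, LSB first: 100001)
Double-and-add from P = (9, 30):
  bit 0 = 1: acc = O + (9, 30) = (9, 30)
  bit 1 = 0: acc unchanged = (9, 30)
  bit 2 = 0: acc unchanged = (9, 30)
  bit 3 = 0: acc unchanged = (9, 30)
  bit 4 = 0: acc unchanged = (9, 30)
  bit 5 = 1: acc = (9, 30) + (14, 7) = (8, 31)

33P = (8, 31)


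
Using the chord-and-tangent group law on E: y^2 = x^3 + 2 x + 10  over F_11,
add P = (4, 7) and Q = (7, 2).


P != Q, so use the chord formula.
s = (y2 - y1) / (x2 - x1) = (6) / (3) mod 11 = 2
x3 = s^2 - x1 - x2 mod 11 = 2^2 - 4 - 7 = 4
y3 = s (x1 - x3) - y1 mod 11 = 2 * (4 - 4) - 7 = 4

P + Q = (4, 4)


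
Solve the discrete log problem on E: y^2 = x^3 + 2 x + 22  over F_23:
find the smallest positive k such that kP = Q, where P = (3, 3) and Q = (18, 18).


Enumerate multiples of P until we hit Q = (18, 18):
  1P = (3, 3)
  2P = (18, 5)
  3P = (15, 0)
  4P = (18, 18)
Match found at i = 4.

k = 4


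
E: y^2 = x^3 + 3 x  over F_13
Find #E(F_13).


For each x in F_13, count y with y^2 = x^3 + 3 x + 0 mod 13:
  x = 0: RHS = 0, y in [0]  -> 1 point(s)
  x = 1: RHS = 4, y in [2, 11]  -> 2 point(s)
  x = 2: RHS = 1, y in [1, 12]  -> 2 point(s)
  x = 3: RHS = 10, y in [6, 7]  -> 2 point(s)
  x = 5: RHS = 10, y in [6, 7]  -> 2 point(s)
  x = 6: RHS = 0, y in [0]  -> 1 point(s)
  x = 7: RHS = 0, y in [0]  -> 1 point(s)
  x = 8: RHS = 3, y in [4, 9]  -> 2 point(s)
  x = 10: RHS = 3, y in [4, 9]  -> 2 point(s)
  x = 11: RHS = 12, y in [5, 8]  -> 2 point(s)
  x = 12: RHS = 9, y in [3, 10]  -> 2 point(s)
Affine points: 19. Add the point at infinity: total = 20.

#E(F_13) = 20


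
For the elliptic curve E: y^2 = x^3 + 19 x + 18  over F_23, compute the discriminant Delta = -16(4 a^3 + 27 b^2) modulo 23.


4 a^3 + 27 b^2 = 4*19^3 + 27*18^2 = 27436 + 8748 = 36184
Delta = -16 * (36184) = -578944
Delta mod 23 = 12

Delta = 12 (mod 23)


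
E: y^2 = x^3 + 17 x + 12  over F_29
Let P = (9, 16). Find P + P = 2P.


Doubling: s = (3 x1^2 + a) / (2 y1)
s = (3*9^2 + 17) / (2*16) mod 29 = 19
x3 = s^2 - 2 x1 mod 29 = 19^2 - 2*9 = 24
y3 = s (x1 - x3) - y1 mod 29 = 19 * (9 - 24) - 16 = 18

2P = (24, 18)


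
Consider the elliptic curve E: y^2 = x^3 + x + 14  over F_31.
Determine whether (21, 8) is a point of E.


Check whether y^2 = x^3 + 1 x + 14 (mod 31) for (x, y) = (21, 8).
LHS: y^2 = 8^2 mod 31 = 2
RHS: x^3 + 1 x + 14 = 21^3 + 1*21 + 14 mod 31 = 27
LHS != RHS

No, not on the curve


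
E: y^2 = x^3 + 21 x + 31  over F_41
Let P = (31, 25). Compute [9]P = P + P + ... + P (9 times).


k = 9 = 1001_2 (binary, LSB first: 1001)
Double-and-add from P = (31, 25):
  bit 0 = 1: acc = O + (31, 25) = (31, 25)
  bit 1 = 0: acc unchanged = (31, 25)
  bit 2 = 0: acc unchanged = (31, 25)
  bit 3 = 1: acc = (31, 25) + (15, 21) = (13, 0)

9P = (13, 0)


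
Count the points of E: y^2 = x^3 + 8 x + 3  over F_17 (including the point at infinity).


For each x in F_17, count y with y^2 = x^3 + 8 x + 3 mod 17:
  x = 5: RHS = 15, y in [7, 10]  -> 2 point(s)
  x = 8: RHS = 1, y in [1, 16]  -> 2 point(s)
  x = 12: RHS = 8, y in [5, 12]  -> 2 point(s)
  x = 13: RHS = 9, y in [3, 14]  -> 2 point(s)
  x = 15: RHS = 13, y in [8, 9]  -> 2 point(s)
Affine points: 10. Add the point at infinity: total = 11.

#E(F_17) = 11


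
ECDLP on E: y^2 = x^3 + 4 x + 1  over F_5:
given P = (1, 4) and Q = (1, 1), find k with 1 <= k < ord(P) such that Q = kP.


Enumerate multiples of P until we hit Q = (1, 1):
  1P = (1, 4)
  2P = (4, 4)
  3P = (0, 1)
  4P = (3, 0)
  5P = (0, 4)
  6P = (4, 1)
  7P = (1, 1)
Match found at i = 7.

k = 7


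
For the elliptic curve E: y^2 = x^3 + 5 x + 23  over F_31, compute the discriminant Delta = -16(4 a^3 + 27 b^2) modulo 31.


4 a^3 + 27 b^2 = 4*5^3 + 27*23^2 = 500 + 14283 = 14783
Delta = -16 * (14783) = -236528
Delta mod 31 = 2

Delta = 2 (mod 31)


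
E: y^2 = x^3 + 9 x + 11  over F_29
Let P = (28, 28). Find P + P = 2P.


Doubling: s = (3 x1^2 + a) / (2 y1)
s = (3*28^2 + 9) / (2*28) mod 29 = 23
x3 = s^2 - 2 x1 mod 29 = 23^2 - 2*28 = 9
y3 = s (x1 - x3) - y1 mod 29 = 23 * (28 - 9) - 28 = 3

2P = (9, 3)
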